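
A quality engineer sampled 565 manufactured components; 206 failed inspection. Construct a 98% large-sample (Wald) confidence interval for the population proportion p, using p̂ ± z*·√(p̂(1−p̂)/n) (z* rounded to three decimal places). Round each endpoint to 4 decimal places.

(0.3175, 0.4117)

Sample proportion p̂ = 206/565 = 0.36460.
SE = √(p̂(1−p̂)/n) = √(0.231667/565) = 0.020249.
The 98% critical value is z* = 2.326.
Margin of error: 2.326 × 0.020249 = 0.04710.
CI: 0.36460 ± 0.04710 = (0.3175, 0.4117).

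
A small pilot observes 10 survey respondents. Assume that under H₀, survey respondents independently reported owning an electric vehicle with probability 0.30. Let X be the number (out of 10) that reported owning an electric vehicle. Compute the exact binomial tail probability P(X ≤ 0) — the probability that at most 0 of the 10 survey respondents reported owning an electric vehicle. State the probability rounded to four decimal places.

P = 0.0282

X ~ Binomial(n=10, p=0.30).
P(X ≤ 0) = C(10,0)·0.30^0·0.70^10.
= 0.028248 = 0.0282.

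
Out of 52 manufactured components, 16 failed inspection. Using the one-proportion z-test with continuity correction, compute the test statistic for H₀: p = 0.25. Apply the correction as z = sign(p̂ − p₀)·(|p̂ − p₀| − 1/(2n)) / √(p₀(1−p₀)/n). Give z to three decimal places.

z = 0.801

With x = 16 successes in n = 52, p̂ = 0.30769. p̂ − p₀ = 0.057692.
1/(2n) = 0.009615.
Corrected numerator: |0.057692| − 0.009615 = 0.048077.
SE₀ = √(0.25·0.75/52) = 0.060048.
z = (+)0.048077/0.060048 = 0.801.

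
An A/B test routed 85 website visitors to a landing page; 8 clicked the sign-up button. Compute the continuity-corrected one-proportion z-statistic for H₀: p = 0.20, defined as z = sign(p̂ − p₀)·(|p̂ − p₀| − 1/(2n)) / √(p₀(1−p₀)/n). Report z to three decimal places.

z = -2.305

The sample proportion is 8/85 = 0.09412. p̂ − p₀ = -0.105882.
1/(2n) = 0.005882.
Corrected numerator: |-0.105882| − 0.005882 = 0.100000.
SE₀ = √(0.20·0.80/85) = 0.043386.
z = (−)0.100000/0.043386 = -2.305.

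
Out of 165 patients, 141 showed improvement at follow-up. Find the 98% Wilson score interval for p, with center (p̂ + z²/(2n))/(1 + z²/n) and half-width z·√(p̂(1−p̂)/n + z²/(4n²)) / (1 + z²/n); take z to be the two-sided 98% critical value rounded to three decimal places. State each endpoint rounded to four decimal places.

Here p̂ = 141/165 = 0.85455 and z = 2.326 (z² = 5.410276).
Denominator 1 + z²/n = 1 + 5.410276/165 = 1.032790.
Adjusted center: (0.85455 + z²/(2n))/1.032790 = 0.84329.
Radicand: p̂(1−p̂)/n + z²/(4n²) = 0.000753318 + 0.000049681 = 0.000802999.
Half-width = 2.326·√0.000802999/1.032790 = 0.06382.
CI: 0.84329 ± 0.06382 = (0.7795, 0.9071).

(0.7795, 0.9071)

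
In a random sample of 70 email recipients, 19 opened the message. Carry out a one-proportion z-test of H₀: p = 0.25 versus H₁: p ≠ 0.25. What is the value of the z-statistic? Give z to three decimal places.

p̂ = 19/70 = 0.27143.
Null standard error: √(0.25·0.75/70) = √0.002678571 = 0.051755.
z = (0.27143 − 0.25)/0.051755 = 0.02143/0.051755 = 0.414.

z = 0.414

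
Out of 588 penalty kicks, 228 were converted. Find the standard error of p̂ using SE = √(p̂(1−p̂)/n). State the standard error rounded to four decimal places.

SE = 0.0201

Sample proportion p̂ = 228/588 = 0.38776.
p̂(1−p̂) = 0.237402.
SE = √(0.237402/588) = √0.000403745 = 0.0201.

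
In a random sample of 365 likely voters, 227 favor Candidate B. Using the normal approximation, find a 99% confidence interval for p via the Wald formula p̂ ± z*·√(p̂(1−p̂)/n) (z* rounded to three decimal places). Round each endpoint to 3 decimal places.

The sample proportion is 227/365 = 0.62192.
Standard error of p̂: √(0.235136/365) = √0.000644208 = 0.025381.
z* = 2.576 at the 99% level.
Margin of error: 2.576 × 0.025381 = 0.06538.
CI: 0.62192 ± 0.06538 = (0.557, 0.687).

(0.557, 0.687)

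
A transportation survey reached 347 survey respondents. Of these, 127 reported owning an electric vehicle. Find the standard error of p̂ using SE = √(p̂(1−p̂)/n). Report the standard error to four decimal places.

SE = 0.0259

The sample proportion is 127/347 = 0.36599.
p̂(1−p̂) = 0.36599·0.63401 = 0.232041.
SE = √(0.232041/347) = 0.0259.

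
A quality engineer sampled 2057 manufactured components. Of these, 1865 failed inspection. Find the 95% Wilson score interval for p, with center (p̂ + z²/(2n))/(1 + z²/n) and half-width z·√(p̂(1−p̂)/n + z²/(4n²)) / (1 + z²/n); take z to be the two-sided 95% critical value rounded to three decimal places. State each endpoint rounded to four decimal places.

(0.8933, 0.9185)

p̂ = 1865/2057 = 0.90666; z = 1.960, so z² = 3.841600.
1 + z²/n = 1.001868.
Adjusted center: (0.90666 + z²/(2n))/1.001868 = 0.90590.
Radicand: p̂(1−p̂)/n + z²/(4n²) = 0.000041141 + 0.000000227 = 0.000041368.
Half-width = z·√(radicand)/denom = 1.960·0.006432/1.001868 = 0.01258.
Interval: 0.90590 ± 0.01258 → (0.8933, 0.9185).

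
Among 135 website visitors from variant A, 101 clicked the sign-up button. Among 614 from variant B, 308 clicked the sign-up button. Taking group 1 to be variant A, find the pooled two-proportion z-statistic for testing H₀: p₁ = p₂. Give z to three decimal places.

z = 5.209

p̂₁ = 101/135 = 0.74815, p̂₂ = 308/614 = 0.50163.
Pooling: p̂ = 409/749 = 0.54606.
SE = √[p̂(1−p̂)(1/n₁+1/n₂)] = √[0.54606·0.45394·(1/135+1/614)] ≈ 0.047327.
z = (p̂₁ − p̂₂)/SE = (0.74815 − 0.50163)/0.047327 = 0.24652/0.047327 = 5.209.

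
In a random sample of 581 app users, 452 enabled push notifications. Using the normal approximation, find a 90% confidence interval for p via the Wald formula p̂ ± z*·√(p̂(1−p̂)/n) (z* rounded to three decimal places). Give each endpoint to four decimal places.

(0.7496, 0.8063)

The sample proportion is 452/581 = 0.77797.
SE(p̂) = √(0.77797·0.22203/581) = 0.017242.
For 90% confidence, z* = 1.645.
Margin of error: 1.645 × 0.017242 = 0.02836.
So the interval runs from 0.7496 to 0.8063.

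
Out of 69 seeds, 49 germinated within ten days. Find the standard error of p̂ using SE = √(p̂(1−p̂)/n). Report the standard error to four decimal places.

The sample proportion is 49/69 = 0.71014.
p̂(1−p̂) = 0.205841.
Dividing by n and taking the root: √0.002983203 = 0.0546.

SE = 0.0546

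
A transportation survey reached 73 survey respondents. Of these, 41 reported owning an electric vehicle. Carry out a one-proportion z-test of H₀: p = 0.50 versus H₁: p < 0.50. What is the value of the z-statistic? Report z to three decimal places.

With x = 41 successes in n = 73, p̂ = 0.56164.
Under H₀, SE = √(p₀(1−p₀)/n) = √(0.50·0.50/73) = √0.003424658 = 0.058521.
z = (p̂ − p₀)/SE = (0.56164 − 0.50)/0.058521 = 1.053.

z = 1.053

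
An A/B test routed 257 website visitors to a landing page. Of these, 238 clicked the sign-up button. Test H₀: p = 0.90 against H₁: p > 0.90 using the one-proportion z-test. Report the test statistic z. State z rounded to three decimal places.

The sample proportion is 238/257 = 0.92607.
Under H₀, SE = √(p₀(1−p₀)/n) = √(0.90·0.10/257) = √0.000350195 = 0.018713.
Test statistic: z = 0.02607/0.018713 = 1.393.

z = 1.393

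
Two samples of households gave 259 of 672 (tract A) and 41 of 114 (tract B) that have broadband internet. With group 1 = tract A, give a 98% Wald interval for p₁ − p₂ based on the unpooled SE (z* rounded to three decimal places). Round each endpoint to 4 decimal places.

(-0.0875, 0.1391)

p̂₁ = 259/672 = 0.38542, p̂₂ = 41/114 = 0.35965; p̂₁ − p̂₂ = 0.02577.
SE = √(0.000352486 + 0.002020190) = √0.002372676 = 0.048710.
The 98% critical value is z* = 2.326. Margin of error = 0.11330.
CI: 0.02577 ± 0.11330 = (-0.0875, 0.1391).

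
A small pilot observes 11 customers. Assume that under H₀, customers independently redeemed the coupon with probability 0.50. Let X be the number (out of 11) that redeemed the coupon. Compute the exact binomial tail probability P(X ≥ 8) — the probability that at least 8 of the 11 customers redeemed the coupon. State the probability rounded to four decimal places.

P = 0.1133

X ~ Binomial(n=11, p=0.50).
P(X ≥ 8) = C(11,8)·0.50^8·0.50^3 + C(11,9)·0.50^9·0.50^2 + C(11,10)·0.50^10·0.50^1 + C(11,11)·0.50^11·0.50^0.
= 0.080566 + 0.026855 + 0.005371 + 0.000488 = 0.1133.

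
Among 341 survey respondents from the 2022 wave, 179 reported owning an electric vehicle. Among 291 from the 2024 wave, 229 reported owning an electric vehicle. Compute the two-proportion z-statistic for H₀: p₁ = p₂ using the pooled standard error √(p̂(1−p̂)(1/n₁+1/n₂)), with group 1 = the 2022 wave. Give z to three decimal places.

Sample proportions: p̂₁ = 179/341 = 0.52493 and p̂₂ = 229/291 = 0.78694.
Pooling: p̂ = 408/632 = 0.64557.
Pooled SE = √[0.2288095·0.00636898] ≈ 0.038174.
z = -0.26201/0.038174 = -6.864.

z = -6.864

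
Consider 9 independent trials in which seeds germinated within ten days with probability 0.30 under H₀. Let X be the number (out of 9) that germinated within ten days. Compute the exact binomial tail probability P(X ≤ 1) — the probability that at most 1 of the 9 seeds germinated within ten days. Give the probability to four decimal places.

P = 0.1960

X is binomial with n = 9 and p = 0.30.
P(X ≤ 1) = C(9,0)·0.30^0·0.70^9 + C(9,1)·0.30^1·0.70^8.
= 0.040354 + 0.155650 = 0.1960.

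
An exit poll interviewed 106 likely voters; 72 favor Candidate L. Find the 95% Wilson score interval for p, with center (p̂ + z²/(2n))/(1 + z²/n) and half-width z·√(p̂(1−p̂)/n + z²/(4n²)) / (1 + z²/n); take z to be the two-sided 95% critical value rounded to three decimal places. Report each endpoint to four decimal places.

Here p̂ = 72/106 = 0.67925 and z = 1.960 (z² = 3.841600).
Denominator 1 + z²/n = 1 + 3.841600/106 = 1.036242.
Center = (0.67925 + 0.018121)/1.036242 = 0.67298.
Radicand: p̂(1−p̂)/n + z²/(4n²) = 0.002055388 + 0.000085475 = 0.002140863.
Half-width = z·√(radicand)/denom = 1.960·0.046269/1.036242 = 0.08752.
Interval: 0.67298 ± 0.08752 → (0.5855, 0.7605).

(0.5855, 0.7605)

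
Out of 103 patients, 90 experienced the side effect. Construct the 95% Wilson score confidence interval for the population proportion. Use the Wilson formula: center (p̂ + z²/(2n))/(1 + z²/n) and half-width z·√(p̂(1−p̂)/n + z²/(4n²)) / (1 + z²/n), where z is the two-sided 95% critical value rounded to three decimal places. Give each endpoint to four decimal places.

(0.7960, 0.9247)

p̂ = 90/103 = 0.87379; z = 1.960, so z² = 3.841600.
1 + z²/n = 1.037297.
Center = (0.87379 + 0.018649)/1.037297 = 0.86035.
Radicand: p̂(1−p̂)/n + z²/(4n²) = 0.001070716 + 0.000090527 = 0.001161243.
Half-width = z·√(radicand)/denom = 1.960·0.034077/1.037297 = 0.06439.
So the interval runs from 0.7960 to 0.9247.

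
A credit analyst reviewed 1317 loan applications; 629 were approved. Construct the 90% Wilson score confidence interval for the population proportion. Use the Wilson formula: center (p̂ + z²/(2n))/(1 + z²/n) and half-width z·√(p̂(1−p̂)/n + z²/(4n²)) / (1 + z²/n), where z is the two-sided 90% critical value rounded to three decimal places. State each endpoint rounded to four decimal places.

p̂ = 629/1317 = 0.47760; z = 1.645, so z² = 2.706025.
Denominator 1 + z²/n = 1 + 2.706025/1317 = 1.002055.
Center = (0.47760 + 0.001027)/1.002055 = 0.47765.
Radicand: p̂(1−p̂)/n + z²/(4n²) = 0.000189444 + 0.000000390 = 0.000189834.
Half-width = 1.645·√0.000189834/1.002055 = 0.02262.
Interval: 0.47765 ± 0.02262 → (0.4550, 0.5003).

(0.4550, 0.5003)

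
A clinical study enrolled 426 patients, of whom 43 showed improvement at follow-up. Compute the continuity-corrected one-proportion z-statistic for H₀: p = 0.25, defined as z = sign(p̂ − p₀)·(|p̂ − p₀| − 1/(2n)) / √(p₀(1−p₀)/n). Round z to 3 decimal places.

z = -7.049

p̂ = 43/426 = 0.10094. p̂ − p₀ = -0.149061.
Continuity correction 1/(2n) = 1/852 = 0.001174.
Corrected numerator: |-0.149061| − 0.001174 = 0.147887.
Under H₀, SE = √(p₀(1−p₀)/n) = √(0.25·0.75/426) = √0.000440141 = 0.020980.
z = (−)0.147887/0.020980 = -7.049.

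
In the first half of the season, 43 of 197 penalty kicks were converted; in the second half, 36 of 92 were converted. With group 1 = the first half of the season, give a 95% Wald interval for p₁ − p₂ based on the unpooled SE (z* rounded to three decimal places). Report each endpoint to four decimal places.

p̂₁ = 0.21827, p̂₂ = 0.39130, so the observed difference is -0.17303.
SE = √(0.000866145 + 0.002588970) = √0.003455115 = 0.058780.
For 95% confidence, z* = 1.960. Margin = 1.960·0.058780 = 0.11521.
So the interval runs from -0.2882 to -0.0578.

(-0.2882, -0.0578)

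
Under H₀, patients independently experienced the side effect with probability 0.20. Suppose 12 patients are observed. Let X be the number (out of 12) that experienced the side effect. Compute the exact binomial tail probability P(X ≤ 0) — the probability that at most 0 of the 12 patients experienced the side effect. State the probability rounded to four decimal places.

P = 0.0687

X is binomial with n = 12 and p = 0.20.
P(X ≤ 0) = C(12,0)·0.20^0·0.80^12.
= 0.068719 = 0.0687.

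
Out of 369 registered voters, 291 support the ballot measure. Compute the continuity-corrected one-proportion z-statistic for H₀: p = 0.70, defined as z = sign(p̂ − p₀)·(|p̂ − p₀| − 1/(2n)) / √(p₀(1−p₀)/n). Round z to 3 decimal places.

The sample proportion is 291/369 = 0.78862. p̂ − p₀ = 0.088618.
Continuity correction 1/(2n) = 1/738 = 0.001355.
Corrected numerator: |0.088618| − 0.001355 = 0.087263.
Null standard error: √(0.70·0.30/369) = √0.000569106 = 0.023856.
z = +0.087263/0.023856 = 3.658.

z = 3.658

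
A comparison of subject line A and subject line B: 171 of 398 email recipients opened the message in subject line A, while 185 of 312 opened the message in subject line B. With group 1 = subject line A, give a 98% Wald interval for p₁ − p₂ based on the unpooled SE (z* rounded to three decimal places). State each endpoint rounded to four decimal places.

p̂₁ = 0.42965, p̂₂ = 0.59295, so the observed difference is -0.16330.
SE = √(0.000615705 + 0.000773591) = √0.001389296 = 0.037273.
For 98% confidence, z* = 2.326. Margin = 2.326·0.037273 = 0.08670.
Interval: -0.16330 ± 0.08670 → (-0.2500, -0.0766).

(-0.2500, -0.0766)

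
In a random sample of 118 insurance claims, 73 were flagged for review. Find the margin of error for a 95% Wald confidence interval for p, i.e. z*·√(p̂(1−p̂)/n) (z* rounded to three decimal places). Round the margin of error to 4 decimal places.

The sample proportion is 73/118 = 0.61864.
SE = √(p̂(1−p̂)/n) = √(0.235924/118) = 0.044714.
z* = 1.960 at the 95% level.
ME = 1.960·0.044714 = 0.0876.

ME = 0.0876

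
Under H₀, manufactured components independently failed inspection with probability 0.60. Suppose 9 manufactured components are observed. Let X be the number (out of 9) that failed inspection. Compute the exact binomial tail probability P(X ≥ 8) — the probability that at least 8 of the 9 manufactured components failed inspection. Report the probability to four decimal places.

X is binomial with n = 9 and p = 0.60.
P(X ≥ 8) = C(9,8)·0.60^8·0.40^1 + C(9,9)·0.60^9·0.40^0.
= 0.060466 + 0.010078 = 0.0705.

P = 0.0705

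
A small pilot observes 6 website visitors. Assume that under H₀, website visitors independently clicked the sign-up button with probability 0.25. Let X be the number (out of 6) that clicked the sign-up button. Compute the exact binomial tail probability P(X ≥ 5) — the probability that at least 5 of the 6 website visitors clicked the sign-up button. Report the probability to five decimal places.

P = 0.00464

X is binomial with n = 6 and p = 0.25.
P(X ≥ 5) = C(6,5)·0.25^5·0.75^1 + C(6,6)·0.25^6·0.75^0.
= 0.004395 + 0.000244 = 0.00464.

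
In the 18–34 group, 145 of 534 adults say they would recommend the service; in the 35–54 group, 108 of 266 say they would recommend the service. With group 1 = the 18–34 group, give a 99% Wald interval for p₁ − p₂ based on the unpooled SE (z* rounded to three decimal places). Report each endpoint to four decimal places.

p̂₁ = 0.27154, p̂₂ = 0.40602, so the observed difference is -0.13448.
Unpooled SE = √(p̂₁(1−p̂₁)/n₁ + p̂₂(1−p̂₂)/n₂) = √(0.000370419 + 0.000906642) = 0.035736.
z* = 2.576 at the 99% level. Margin of error = 0.09206.
Interval: -0.13448 ± 0.09206 → (-0.2265, -0.0424).

(-0.2265, -0.0424)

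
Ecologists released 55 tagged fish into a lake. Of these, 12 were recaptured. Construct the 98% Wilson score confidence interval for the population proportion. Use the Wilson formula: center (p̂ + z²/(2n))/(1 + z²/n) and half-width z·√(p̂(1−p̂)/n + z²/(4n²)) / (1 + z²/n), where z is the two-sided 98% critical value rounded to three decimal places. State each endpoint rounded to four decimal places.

(0.1173, 0.3696)

p̂ = 12/55 = 0.21818; z = 2.326, so z² = 5.410276.
Denominator 1 + z²/n = 1 + 5.410276/55 = 1.098369.
Adjusted center: (0.21818 + z²/(2n))/1.098369 = 0.24342.
Radicand: p̂(1−p̂)/n + z²/(4n²) = 0.003101427 + 0.000447130 = 0.003548557.
Half-width = z·√(radicand)/denom = 2.326·0.059570/1.098369 = 0.12615.
CI: 0.24342 ± 0.12615 = (0.1173, 0.3696).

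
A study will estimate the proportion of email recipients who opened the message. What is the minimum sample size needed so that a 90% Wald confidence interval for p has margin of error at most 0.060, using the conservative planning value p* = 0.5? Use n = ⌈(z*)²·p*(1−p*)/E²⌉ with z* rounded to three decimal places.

n = 188

The 90% critical value is z* = 1.645.
p*(1−p*) = 0.2500.
Required n before rounding: 2.706025 × 0.2500 / 0.060² = 187.918.
Rounding up, n = 188.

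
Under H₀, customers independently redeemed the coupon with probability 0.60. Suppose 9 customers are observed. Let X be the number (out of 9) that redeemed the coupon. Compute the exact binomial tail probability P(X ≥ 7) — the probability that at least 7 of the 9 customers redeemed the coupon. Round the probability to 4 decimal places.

X is binomial with n = 9 and p = 0.60.
P(X ≥ 7) = C(9,7)·0.60^7·0.40^2 + C(9,8)·0.60^8·0.40^1 + C(9,9)·0.60^9·0.40^0.
= 0.161243 + 0.060466 + 0.010078 = 0.2318.

P = 0.2318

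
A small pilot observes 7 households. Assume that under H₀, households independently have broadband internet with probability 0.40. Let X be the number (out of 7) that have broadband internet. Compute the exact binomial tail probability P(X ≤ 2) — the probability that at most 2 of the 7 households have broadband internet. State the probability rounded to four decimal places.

X ~ Binomial(n=7, p=0.40).
P(X ≤ 2) = C(7,0)·0.40^0·0.60^7 + C(7,1)·0.40^1·0.60^6 + C(7,2)·0.40^2·0.60^5.
= 0.027994 + 0.130637 + 0.261274 = 0.4199.

P = 0.4199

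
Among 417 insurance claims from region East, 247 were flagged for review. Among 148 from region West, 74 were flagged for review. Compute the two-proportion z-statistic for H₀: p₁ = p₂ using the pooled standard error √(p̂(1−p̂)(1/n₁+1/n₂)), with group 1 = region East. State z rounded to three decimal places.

z = 1.948

Sample proportions: p̂₁ = 247/417 = 0.59233 and p̂₂ = 74/148 = 0.50000.
Pooled p̂ = (247+74)/(417+148) = 321/565 = 0.56814.
SE = √[p̂(1−p̂)(1/n₁+1/n₂)] = √[0.56814·0.43186·(1/417+1/148)] ≈ 0.047394.
z = (p̂₁ − p̂₂)/SE = (0.59233 − 0.50000)/0.047394 = 0.09233/0.047394 = 1.948.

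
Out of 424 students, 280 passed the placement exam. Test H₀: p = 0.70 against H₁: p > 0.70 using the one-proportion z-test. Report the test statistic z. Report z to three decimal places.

z = -1.780

The sample proportion is 280/424 = 0.66038.
Under H₀, SE = √(p₀(1−p₀)/n) = √(0.70·0.30/424) = √0.000495283 = 0.022255.
z = (0.66038 − 0.70)/0.022255 = -0.03962/0.022255 = -1.780.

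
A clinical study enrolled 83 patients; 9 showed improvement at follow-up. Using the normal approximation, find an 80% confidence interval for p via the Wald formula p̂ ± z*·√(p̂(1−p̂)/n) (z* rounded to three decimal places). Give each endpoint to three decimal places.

The sample proportion is 9/83 = 0.10843.
Standard error of p̂: √(0.096676/83) = √0.001164769 = 0.034129.
The 80% critical value is z* = 1.282.
Margin of error: 1.282 × 0.034129 = 0.04375.
So the interval runs from 0.065 to 0.152.

(0.065, 0.152)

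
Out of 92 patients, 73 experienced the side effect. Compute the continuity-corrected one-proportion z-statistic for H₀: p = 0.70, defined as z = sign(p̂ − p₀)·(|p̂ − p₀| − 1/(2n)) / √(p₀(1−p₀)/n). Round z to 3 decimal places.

The sample proportion is 73/92 = 0.79348. p̂ − p₀ = 0.093478.
1/(2n) = 0.005435.
Corrected numerator: |0.093478| − 0.005435 = 0.088043.
Null standard error: √(0.70·0.30/92) = √0.002282609 = 0.047777.
z = (+)0.088043/0.047777 = 1.843.

z = 1.843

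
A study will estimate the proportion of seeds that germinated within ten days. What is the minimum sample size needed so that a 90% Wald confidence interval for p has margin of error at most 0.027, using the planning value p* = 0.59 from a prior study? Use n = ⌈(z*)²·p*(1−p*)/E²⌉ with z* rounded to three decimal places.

n = 898

z* = 1.645 at the 90% level.
p*(1−p*) = 0.59·0.41 = 0.2419.
(z*)²·p*(1−p*)/E² = 2.706025·0.2419/0.000729 = 897.925.
⌈897.925⌉ = 898.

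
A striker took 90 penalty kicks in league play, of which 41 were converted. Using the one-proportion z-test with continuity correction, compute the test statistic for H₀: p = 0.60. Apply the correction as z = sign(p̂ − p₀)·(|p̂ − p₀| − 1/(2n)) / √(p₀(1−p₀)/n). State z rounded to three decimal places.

The sample proportion is 41/90 = 0.45556. p̂ − p₀ = -0.144444.
Continuity correction 1/(2n) = 1/180 = 0.005556.
Corrected numerator: |-0.144444| − 0.005556 = 0.138888.
Null standard error: √(0.60·0.40/90) = √0.002666667 = 0.051640.
z = −0.138888/0.051640 = -2.690.

z = -2.690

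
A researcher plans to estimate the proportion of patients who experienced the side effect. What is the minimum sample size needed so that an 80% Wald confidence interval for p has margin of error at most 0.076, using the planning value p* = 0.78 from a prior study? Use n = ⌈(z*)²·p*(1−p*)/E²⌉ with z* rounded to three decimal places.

n = 49

For 80% confidence, z* = 1.282.
p*(1−p*) = 0.1716.
(z*)²·p*(1−p*)/E² = 1.643524·0.1716/0.005776 = 48.828.
Rounding up, n = 49.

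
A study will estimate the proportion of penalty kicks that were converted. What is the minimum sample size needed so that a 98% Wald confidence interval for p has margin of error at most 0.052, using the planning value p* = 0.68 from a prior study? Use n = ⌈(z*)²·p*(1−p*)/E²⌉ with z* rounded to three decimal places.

z* = 2.326 at the 98% level.
p*(1−p*) = 0.68·0.32 = 0.2176.
Required n before rounding: 5.410276 × 0.2176 / 0.052² = 435.383.
⌈435.383⌉ = 436.

n = 436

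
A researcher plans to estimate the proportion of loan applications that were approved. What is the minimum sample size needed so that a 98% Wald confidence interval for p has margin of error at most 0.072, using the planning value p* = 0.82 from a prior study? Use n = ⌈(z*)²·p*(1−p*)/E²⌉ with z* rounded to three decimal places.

For 98% confidence, z* = 2.326.
p*(1−p*) = 0.82·0.18 = 0.1476.
(z*)²·p*(1−p*)/E² = 5.410276·0.1476/0.005184 = 154.043.
Rounding up, n = 155.

n = 155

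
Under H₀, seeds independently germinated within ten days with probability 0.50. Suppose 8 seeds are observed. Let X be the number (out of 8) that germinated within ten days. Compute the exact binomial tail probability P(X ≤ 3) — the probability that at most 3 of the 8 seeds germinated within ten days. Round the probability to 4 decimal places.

P = 0.3633

X is binomial with n = 8 and p = 0.50.
P(X ≤ 3) = C(8,0)·0.50^0·0.50^8 + C(8,1)·0.50^1·0.50^7 + C(8,2)·0.50^2·0.50^6 + C(8,3)·0.50^3·0.50^5.
= 0.003906 + 0.031250 + 0.109375 + 0.218750 = 0.3633.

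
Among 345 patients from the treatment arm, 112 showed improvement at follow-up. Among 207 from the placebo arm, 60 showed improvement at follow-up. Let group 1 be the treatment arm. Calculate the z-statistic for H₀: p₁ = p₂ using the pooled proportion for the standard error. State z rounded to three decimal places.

p̂₁ = 112/345 = 0.32464, p̂₂ = 60/207 = 0.28986.
Pooled p̂ = (112+60)/(345+207) = 172/552 = 0.31159.
Pooled SE = √[0.2145033·0.00772947] ≈ 0.040718.
z = (p̂₁ − p̂₂)/SE = (0.32464 − 0.28986)/0.040718 = 0.03478/0.040718 = 0.854.

z = 0.854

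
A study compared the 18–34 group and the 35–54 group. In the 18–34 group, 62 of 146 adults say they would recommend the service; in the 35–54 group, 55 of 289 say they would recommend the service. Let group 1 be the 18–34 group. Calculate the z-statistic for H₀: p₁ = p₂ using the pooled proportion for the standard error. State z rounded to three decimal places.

z = 5.205

Sample proportions: p̂₁ = 62/146 = 0.42466 and p̂₂ = 55/289 = 0.19031.
Pooled p̂ = (62+55)/(146+289) = 117/435 = 0.26897.
SE = √[p̂(1−p̂)(1/n₁+1/n₂)] = √[0.26897·0.73103·(1/146+1/289)] ≈ 0.045023.
z = 0.23435/0.045023 = 5.205.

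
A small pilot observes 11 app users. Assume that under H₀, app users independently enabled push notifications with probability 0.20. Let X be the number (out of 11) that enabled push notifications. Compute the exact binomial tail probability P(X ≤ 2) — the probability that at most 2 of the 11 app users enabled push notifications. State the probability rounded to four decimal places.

X is binomial with n = 11 and p = 0.20.
P(X ≤ 2) = C(11,0)·0.20^0·0.80^11 + C(11,1)·0.20^1·0.80^10 + C(11,2)·0.20^2·0.80^9.
= 0.085899 + 0.236223 + 0.295279 = 0.6174.

P = 0.6174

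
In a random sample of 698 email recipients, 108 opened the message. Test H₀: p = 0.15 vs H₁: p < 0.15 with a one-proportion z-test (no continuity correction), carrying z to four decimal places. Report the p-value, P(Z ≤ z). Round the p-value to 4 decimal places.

p-value = 0.6368

With x = 108 successes in n = 698, p̂ = 0.15473.
Under H₀, SE = √(p₀(1−p₀)/n) = √(0.15·0.85/698) = √0.000182665 = 0.013515.
Test statistic (full precision, shown to 4 dp): z = (108/698 − 0.15)/SE₀ ≈ 0.3498.
p-value = P(Z ≤ z) with z = 0.3498 → 0.6368.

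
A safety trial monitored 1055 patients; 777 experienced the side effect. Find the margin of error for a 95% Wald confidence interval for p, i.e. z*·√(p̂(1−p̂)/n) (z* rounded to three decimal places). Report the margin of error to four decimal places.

With x = 777 successes in n = 1055, p̂ = 0.73649.
Standard error of p̂: √(0.194071/1055) = √0.000183954 = 0.013563.
For 95% confidence, z* = 1.960.
ME = 1.960·0.013563 = 0.0266.

ME = 0.0266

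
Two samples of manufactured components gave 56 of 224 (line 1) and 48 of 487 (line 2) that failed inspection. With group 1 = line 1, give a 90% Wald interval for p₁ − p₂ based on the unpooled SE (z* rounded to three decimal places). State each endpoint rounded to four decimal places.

(0.0989, 0.2040)

p̂₁ = 0.25000, p̂₂ = 0.09856, so the observed difference is 0.15144.
SE = √(0.000837054 + 0.000182440) = √0.001019494 = 0.031930.
For 90% confidence, z* = 1.645. Margin = 1.645·0.031930 = 0.05252.
So the interval runs from 0.0989 to 0.2040.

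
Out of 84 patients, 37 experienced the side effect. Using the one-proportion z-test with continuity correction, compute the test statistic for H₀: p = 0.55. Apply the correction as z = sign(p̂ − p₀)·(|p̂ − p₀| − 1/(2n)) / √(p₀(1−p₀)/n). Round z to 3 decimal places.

z = -1.908

With x = 37 successes in n = 84, p̂ = 0.44048. p̂ − p₀ = -0.109524.
Continuity correction 1/(2n) = 1/168 = 0.005952.
Corrected numerator: |-0.109524| − 0.005952 = 0.103572.
Under H₀, SE = √(p₀(1−p₀)/n) = √(0.55·0.45/84) = √0.002946429 = 0.054281.
z = (−)0.103572/0.054281 = -1.908.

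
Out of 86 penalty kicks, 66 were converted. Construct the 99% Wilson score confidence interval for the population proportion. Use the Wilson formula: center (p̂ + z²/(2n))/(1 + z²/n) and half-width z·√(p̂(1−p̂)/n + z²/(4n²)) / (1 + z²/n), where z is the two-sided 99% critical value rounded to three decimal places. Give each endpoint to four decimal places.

(0.6336, 0.8630)

p̂ = 66/86 = 0.76744; z = 2.576, so z² = 6.635776.
Denominator 1 + z²/n = 1 + 6.635776/86 = 1.077160.
Adjusted center: (0.76744 + z²/(2n))/1.077160 = 0.74828.
Radicand: p̂(1−p̂)/n + z²/(4n²) = 0.002075289 + 0.000224303 = 0.002299592.
Half-width = z·√(radicand)/denom = 2.576·0.047954/1.077160 = 0.11468.
Interval: 0.74828 ± 0.11468 → (0.6336, 0.8630).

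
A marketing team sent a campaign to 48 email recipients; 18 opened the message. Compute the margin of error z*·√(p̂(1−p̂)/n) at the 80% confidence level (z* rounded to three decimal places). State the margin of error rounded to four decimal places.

ME = 0.0896

The sample proportion is 18/48 = 0.37500.
Standard error of p̂: √(0.234375/48) = √0.004882812 = 0.069877.
z* = 1.282 at the 80% level.
So ME = 0.0896.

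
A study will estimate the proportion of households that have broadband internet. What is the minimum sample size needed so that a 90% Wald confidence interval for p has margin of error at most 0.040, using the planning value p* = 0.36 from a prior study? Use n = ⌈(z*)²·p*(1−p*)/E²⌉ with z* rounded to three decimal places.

n = 390

z* = 1.645 at the 90% level.
p*(1−p*) = 0.36·0.64 = 0.2304.
(z*)²·p*(1−p*)/E² = 2.706025·0.2304/0.001600 = 389.668.
Rounding up, n = 390.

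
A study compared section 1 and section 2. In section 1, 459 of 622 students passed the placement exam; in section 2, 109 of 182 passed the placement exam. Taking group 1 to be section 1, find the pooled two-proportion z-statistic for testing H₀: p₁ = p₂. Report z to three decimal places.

p̂₁ = 459/622 = 0.73794, p̂₂ = 109/182 = 0.59890.
Pooling: p̂ = 568/804 = 0.70647.
Pooled SE = √[0.2073711·0.00710222] ≈ 0.038377.
z = (p̂₁ − p̂₂)/SE = (0.73794 − 0.59890)/0.038377 = 0.13904/0.038377 = 3.623.

z = 3.623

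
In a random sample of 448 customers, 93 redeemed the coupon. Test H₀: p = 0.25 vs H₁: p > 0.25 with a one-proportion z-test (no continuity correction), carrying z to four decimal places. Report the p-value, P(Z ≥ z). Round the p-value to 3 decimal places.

p-value = 0.981

p̂ = 93/448 = 0.20759.
SE₀ = √(0.25·0.75/448) = 0.020458.
z = (p̂ − p₀)/SE = (93/448 − 0.25)/0.020458 ≈ -2.0731.
p-value = P(Z ≥ z) with z = -2.0731 → 0.981.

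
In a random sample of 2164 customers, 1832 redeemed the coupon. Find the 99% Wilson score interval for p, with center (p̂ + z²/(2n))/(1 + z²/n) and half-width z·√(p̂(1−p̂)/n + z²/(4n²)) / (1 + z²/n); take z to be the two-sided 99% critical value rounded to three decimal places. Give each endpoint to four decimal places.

(0.8256, 0.8655)

Here p̂ = 1832/2164 = 0.84658 and z = 2.576 (z² = 6.635776).
Denominator 1 + z²/n = 1 + 6.635776/2164 = 1.003066.
Center = (0.84658 + 0.001533)/1.003066 = 0.84552.
Radicand: p̂(1−p̂)/n + z²/(4n²) = 0.000060019 + 0.000000354 = 0.000060373.
Half-width = 2.576·√0.000060373/1.003066 = 0.01995.
Interval: 0.84552 ± 0.01995 → (0.8256, 0.8655).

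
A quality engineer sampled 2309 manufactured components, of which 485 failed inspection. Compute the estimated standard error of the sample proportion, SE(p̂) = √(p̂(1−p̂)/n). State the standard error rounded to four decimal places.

Sample proportion p̂ = 485/2309 = 0.21005.
p̂(1−p̂) = 0.165929.
SE = √(0.165929/2309) = 0.0085.

SE = 0.0085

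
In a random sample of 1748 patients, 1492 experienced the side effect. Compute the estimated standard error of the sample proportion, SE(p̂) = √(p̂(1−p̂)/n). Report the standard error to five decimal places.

SE = 0.00846

Sample proportion p̂ = 1492/1748 = 0.85355.
p̂(1−p̂) = 0.85355·0.14645 = 0.125002.
SE = √(0.125002/1748) = √0.000071511 = 0.00846.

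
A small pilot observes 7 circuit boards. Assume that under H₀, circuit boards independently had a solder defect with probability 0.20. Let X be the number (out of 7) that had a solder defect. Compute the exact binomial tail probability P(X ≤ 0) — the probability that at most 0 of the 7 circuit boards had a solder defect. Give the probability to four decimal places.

X ~ Binomial(n=7, p=0.20).
P(X ≤ 0) = C(7,0)·0.20^0·0.80^7.
= 0.209715 = 0.2097.

P = 0.2097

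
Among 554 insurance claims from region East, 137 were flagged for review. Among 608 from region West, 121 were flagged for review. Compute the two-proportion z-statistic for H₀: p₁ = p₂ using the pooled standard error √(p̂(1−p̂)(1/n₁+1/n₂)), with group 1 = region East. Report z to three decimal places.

z = 1.978

p̂₁ = 137/554 = 0.24729, p̂₂ = 121/608 = 0.19901.
Pooling: p̂ = 258/1162 = 0.22203.
SE = √[p̂(1−p̂)(1/n₁+1/n₂)] = √[0.22203·0.77797·(1/554+1/608)] ≈ 0.024411.
z = (p̂₁ − p̂₂)/SE = (0.24729 − 0.19901)/0.024411 = 0.04828/0.024411 = 1.978.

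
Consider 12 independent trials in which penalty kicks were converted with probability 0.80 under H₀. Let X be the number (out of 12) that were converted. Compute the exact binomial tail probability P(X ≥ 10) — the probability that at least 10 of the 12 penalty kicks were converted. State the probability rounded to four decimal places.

X ~ Binomial(n=12, p=0.80).
P(X ≥ 10) = C(12,10)·0.80^10·0.20^2 + C(12,11)·0.80^11·0.20^1 + C(12,12)·0.80^12·0.20^0.
= 0.283468 + 0.206158 + 0.068719 = 0.5583.

P = 0.5583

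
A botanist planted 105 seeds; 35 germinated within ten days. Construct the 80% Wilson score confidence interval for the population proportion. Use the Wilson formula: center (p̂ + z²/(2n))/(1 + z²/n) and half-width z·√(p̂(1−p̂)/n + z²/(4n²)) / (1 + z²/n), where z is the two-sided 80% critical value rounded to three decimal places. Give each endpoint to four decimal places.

(0.2773, 0.3945)

p̂ = 35/105 = 0.33333; z = 1.282, so z² = 1.643524.
1 + z²/n = 1.015653.
Adjusted center: (0.33333 + z²/(2n))/1.015653 = 0.33590.
Radicand: p̂(1−p̂)/n + z²/(4n²) = 0.002116402 + 0.000037268 = 0.002153670.
Half-width = 1.282·√0.002153670/1.015653 = 0.05858.
CI: 0.33590 ± 0.05858 = (0.2773, 0.3945).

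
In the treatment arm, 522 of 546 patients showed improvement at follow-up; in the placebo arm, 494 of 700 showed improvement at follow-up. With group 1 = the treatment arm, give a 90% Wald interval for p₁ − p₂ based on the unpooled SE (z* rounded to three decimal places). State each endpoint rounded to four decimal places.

(0.2185, 0.2821)

p̂₁ = 0.95604, p̂₂ = 0.70571, so the observed difference is 0.25033.
Unpooled SE = √(p̂₁(1−p̂₁)/n₁ + p̂₂(1−p̂₂)/n₂) = √(0.000076967 + 0.000296688) = 0.019330.
z* = 1.645 at the 90% level. Margin of error = 0.03180.
So the interval runs from 0.2185 to 0.2821.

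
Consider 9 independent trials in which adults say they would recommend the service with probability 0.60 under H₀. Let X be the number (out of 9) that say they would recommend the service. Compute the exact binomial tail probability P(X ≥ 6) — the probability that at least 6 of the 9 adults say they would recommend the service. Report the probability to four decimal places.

P = 0.4826

X ~ Binomial(n=9, p=0.60).
P(X ≥ 6) = C(9,6)·0.60^6·0.40^3 + C(9,7)·0.60^7·0.40^2 + C(9,8)·0.60^8·0.40^1 + C(9,9)·0.60^9·0.40^0.
= 0.250823 + 0.161243 + 0.060466 + 0.010078 = 0.4826.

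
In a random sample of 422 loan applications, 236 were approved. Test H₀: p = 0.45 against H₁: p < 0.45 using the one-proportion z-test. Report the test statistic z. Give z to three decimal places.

p̂ = 236/422 = 0.55924.
Under H₀, SE = √(p₀(1−p₀)/n) = √(0.45·0.55/422) = √0.000586493 = 0.024218.
z = (p̂ − p₀)/SE = (0.55924 − 0.45)/0.024218 = 4.511.

z = 4.511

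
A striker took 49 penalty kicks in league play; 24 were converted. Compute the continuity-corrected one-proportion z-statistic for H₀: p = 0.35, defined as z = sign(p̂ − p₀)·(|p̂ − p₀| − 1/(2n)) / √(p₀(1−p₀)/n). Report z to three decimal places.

z = 1.902

Sample proportion p̂ = 24/49 = 0.48980. p̂ − p₀ = 0.139796.
Continuity correction 1/(2n) = 1/98 = 0.010204.
Corrected numerator: |0.139796| − 0.010204 = 0.129592.
SE₀ = √(0.35·0.65/49) = 0.068139.
z = +0.129592/0.068139 = 1.902.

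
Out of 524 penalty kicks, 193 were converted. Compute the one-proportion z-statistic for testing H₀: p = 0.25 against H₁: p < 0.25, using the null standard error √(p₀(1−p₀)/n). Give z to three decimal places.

z = 6.255

p̂ = 193/524 = 0.36832.
SE₀ = √(0.25·0.75/524) = 0.018916.
Test statistic: z = 0.11832/0.018916 = 6.255.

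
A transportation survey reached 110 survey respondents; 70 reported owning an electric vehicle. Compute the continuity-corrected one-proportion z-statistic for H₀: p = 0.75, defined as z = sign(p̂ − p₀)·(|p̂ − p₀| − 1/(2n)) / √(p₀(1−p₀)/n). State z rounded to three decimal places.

The sample proportion is 70/110 = 0.63636. p̂ − p₀ = -0.113636.
Continuity correction 1/(2n) = 1/220 = 0.004545.
Corrected numerator: |-0.113636| − 0.004545 = 0.109091.
Under H₀, SE = √(p₀(1−p₀)/n) = √(0.75·0.25/110) = √0.001704545 = 0.041286.
z = (−)0.109091/0.041286 = -2.642.

z = -2.642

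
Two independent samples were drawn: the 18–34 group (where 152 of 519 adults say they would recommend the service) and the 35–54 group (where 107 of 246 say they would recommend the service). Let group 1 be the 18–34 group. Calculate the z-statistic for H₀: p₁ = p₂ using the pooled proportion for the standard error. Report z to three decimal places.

z = -3.879

p̂₁ = 152/519 = 0.29287, p̂₂ = 107/246 = 0.43496.
Pooling: p̂ = 259/765 = 0.33856.
SE = √[p̂(1−p̂)(1/n₁+1/n₂)] = √[0.33856·0.66144·(1/519+1/246)] ≈ 0.036631.
z = -0.14209/0.036631 = -3.879.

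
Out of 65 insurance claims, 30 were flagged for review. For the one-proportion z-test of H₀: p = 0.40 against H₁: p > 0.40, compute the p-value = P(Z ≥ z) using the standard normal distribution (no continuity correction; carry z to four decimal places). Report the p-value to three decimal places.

Sample proportion p̂ = 30/65 = 0.46154.
Under H₀, SE = √(p₀(1−p₀)/n) = √(0.40·0.60/65) = √0.003692308 = 0.060764.
Test statistic (full precision, shown to 4 dp): z = (30/65 − 0.40)/SE₀ ≈ 1.0127.
From the standard normal, P(Z ≥ z) = 0.156.

p-value = 0.156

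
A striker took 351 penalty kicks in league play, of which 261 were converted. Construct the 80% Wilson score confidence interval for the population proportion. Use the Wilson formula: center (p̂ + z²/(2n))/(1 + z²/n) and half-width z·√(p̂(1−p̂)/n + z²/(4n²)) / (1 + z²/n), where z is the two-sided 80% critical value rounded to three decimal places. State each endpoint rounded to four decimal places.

(0.7126, 0.7723)

Here p̂ = 261/351 = 0.74359 and z = 1.282 (z² = 1.643524).
Denominator 1 + z²/n = 1 + 1.643524/351 = 1.004682.
Center = (0.74359 + 0.002341)/1.004682 = 0.74245.
Radicand: p̂(1−p̂)/n + z²/(4n²) = 0.000543202 + 0.000003335 = 0.000546537.
Half-width = z·√(radicand)/denom = 1.282·0.023378/1.004682 = 0.02983.
So the interval runs from 0.7126 to 0.7723.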